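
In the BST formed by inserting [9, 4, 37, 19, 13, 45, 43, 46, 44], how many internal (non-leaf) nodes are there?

Tree built from: [9, 4, 37, 19, 13, 45, 43, 46, 44]
Tree (level-order array): [9, 4, 37, None, None, 19, 45, 13, None, 43, 46, None, None, None, 44]
Rule: An internal node has at least one child.
Per-node child counts:
  node 9: 2 child(ren)
  node 4: 0 child(ren)
  node 37: 2 child(ren)
  node 19: 1 child(ren)
  node 13: 0 child(ren)
  node 45: 2 child(ren)
  node 43: 1 child(ren)
  node 44: 0 child(ren)
  node 46: 0 child(ren)
Matching nodes: [9, 37, 19, 45, 43]
Count of internal (non-leaf) nodes: 5


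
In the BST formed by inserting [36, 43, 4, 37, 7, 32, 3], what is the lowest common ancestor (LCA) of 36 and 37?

Tree insertion order: [36, 43, 4, 37, 7, 32, 3]
Tree (level-order array): [36, 4, 43, 3, 7, 37, None, None, None, None, 32]
In a BST, the LCA of p=36, q=37 is the first node v on the
root-to-leaf path with p <= v <= q (go left if both < v, right if both > v).
Walk from root:
  at 36: 36 <= 36 <= 37, this is the LCA
LCA = 36


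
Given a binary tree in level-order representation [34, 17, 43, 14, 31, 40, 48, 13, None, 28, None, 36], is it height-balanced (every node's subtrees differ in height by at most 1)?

Tree (level-order array): [34, 17, 43, 14, 31, 40, 48, 13, None, 28, None, 36]
Definition: a tree is height-balanced if, at every node, |h(left) - h(right)| <= 1 (empty subtree has height -1).
Bottom-up per-node check:
  node 13: h_left=-1, h_right=-1, diff=0 [OK], height=0
  node 14: h_left=0, h_right=-1, diff=1 [OK], height=1
  node 28: h_left=-1, h_right=-1, diff=0 [OK], height=0
  node 31: h_left=0, h_right=-1, diff=1 [OK], height=1
  node 17: h_left=1, h_right=1, diff=0 [OK], height=2
  node 36: h_left=-1, h_right=-1, diff=0 [OK], height=0
  node 40: h_left=0, h_right=-1, diff=1 [OK], height=1
  node 48: h_left=-1, h_right=-1, diff=0 [OK], height=0
  node 43: h_left=1, h_right=0, diff=1 [OK], height=2
  node 34: h_left=2, h_right=2, diff=0 [OK], height=3
All nodes satisfy the balance condition.
Result: Balanced


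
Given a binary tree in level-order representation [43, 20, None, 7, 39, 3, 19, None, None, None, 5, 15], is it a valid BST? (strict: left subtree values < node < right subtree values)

Level-order array: [43, 20, None, 7, 39, 3, 19, None, None, None, 5, 15]
Validate using subtree bounds (lo, hi): at each node, require lo < value < hi,
then recurse left with hi=value and right with lo=value.
Preorder trace (stopping at first violation):
  at node 43 with bounds (-inf, +inf): OK
  at node 20 with bounds (-inf, 43): OK
  at node 7 with bounds (-inf, 20): OK
  at node 3 with bounds (-inf, 7): OK
  at node 5 with bounds (3, 7): OK
  at node 19 with bounds (7, 20): OK
  at node 15 with bounds (7, 19): OK
  at node 39 with bounds (20, 43): OK
No violation found at any node.
Result: Valid BST


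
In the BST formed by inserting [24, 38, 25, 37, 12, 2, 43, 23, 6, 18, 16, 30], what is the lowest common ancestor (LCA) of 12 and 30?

Tree insertion order: [24, 38, 25, 37, 12, 2, 43, 23, 6, 18, 16, 30]
Tree (level-order array): [24, 12, 38, 2, 23, 25, 43, None, 6, 18, None, None, 37, None, None, None, None, 16, None, 30]
In a BST, the LCA of p=12, q=30 is the first node v on the
root-to-leaf path with p <= v <= q (go left if both < v, right if both > v).
Walk from root:
  at 24: 12 <= 24 <= 30, this is the LCA
LCA = 24


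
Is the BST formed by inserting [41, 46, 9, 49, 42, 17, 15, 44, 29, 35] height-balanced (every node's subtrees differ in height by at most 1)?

Tree (level-order array): [41, 9, 46, None, 17, 42, 49, 15, 29, None, 44, None, None, None, None, None, 35]
Definition: a tree is height-balanced if, at every node, |h(left) - h(right)| <= 1 (empty subtree has height -1).
Bottom-up per-node check:
  node 15: h_left=-1, h_right=-1, diff=0 [OK], height=0
  node 35: h_left=-1, h_right=-1, diff=0 [OK], height=0
  node 29: h_left=-1, h_right=0, diff=1 [OK], height=1
  node 17: h_left=0, h_right=1, diff=1 [OK], height=2
  node 9: h_left=-1, h_right=2, diff=3 [FAIL (|-1-2|=3 > 1)], height=3
  node 44: h_left=-1, h_right=-1, diff=0 [OK], height=0
  node 42: h_left=-1, h_right=0, diff=1 [OK], height=1
  node 49: h_left=-1, h_right=-1, diff=0 [OK], height=0
  node 46: h_left=1, h_right=0, diff=1 [OK], height=2
  node 41: h_left=3, h_right=2, diff=1 [OK], height=4
Node 9 violates the condition: |-1 - 2| = 3 > 1.
Result: Not balanced


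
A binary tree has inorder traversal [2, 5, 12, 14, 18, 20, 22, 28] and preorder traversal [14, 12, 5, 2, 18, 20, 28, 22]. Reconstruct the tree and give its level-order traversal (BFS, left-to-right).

Inorder:  [2, 5, 12, 14, 18, 20, 22, 28]
Preorder: [14, 12, 5, 2, 18, 20, 28, 22]
Algorithm: preorder visits root first, so consume preorder in order;
for each root, split the current inorder slice at that value into
left-subtree inorder and right-subtree inorder, then recurse.
Recursive splits:
  root=14; inorder splits into left=[2, 5, 12], right=[18, 20, 22, 28]
  root=12; inorder splits into left=[2, 5], right=[]
  root=5; inorder splits into left=[2], right=[]
  root=2; inorder splits into left=[], right=[]
  root=18; inorder splits into left=[], right=[20, 22, 28]
  root=20; inorder splits into left=[], right=[22, 28]
  root=28; inorder splits into left=[22], right=[]
  root=22; inorder splits into left=[], right=[]
Reconstructed level-order: [14, 12, 18, 5, 20, 2, 28, 22]


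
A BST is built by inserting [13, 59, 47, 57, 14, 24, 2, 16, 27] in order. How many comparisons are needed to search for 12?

Search path for 12: 13 -> 2
Found: False
Comparisons: 2


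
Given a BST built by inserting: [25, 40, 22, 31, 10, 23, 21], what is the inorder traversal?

Tree insertion order: [25, 40, 22, 31, 10, 23, 21]
Tree (level-order array): [25, 22, 40, 10, 23, 31, None, None, 21]
Inorder traversal: [10, 21, 22, 23, 25, 31, 40]


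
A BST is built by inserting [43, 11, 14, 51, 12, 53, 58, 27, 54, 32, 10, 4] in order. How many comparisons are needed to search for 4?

Search path for 4: 43 -> 11 -> 10 -> 4
Found: True
Comparisons: 4


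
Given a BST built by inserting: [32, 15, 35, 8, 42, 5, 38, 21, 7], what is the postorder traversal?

Tree insertion order: [32, 15, 35, 8, 42, 5, 38, 21, 7]
Tree (level-order array): [32, 15, 35, 8, 21, None, 42, 5, None, None, None, 38, None, None, 7]
Postorder traversal: [7, 5, 8, 21, 15, 38, 42, 35, 32]


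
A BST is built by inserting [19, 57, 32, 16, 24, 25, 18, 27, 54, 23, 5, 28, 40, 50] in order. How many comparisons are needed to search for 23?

Search path for 23: 19 -> 57 -> 32 -> 24 -> 23
Found: True
Comparisons: 5


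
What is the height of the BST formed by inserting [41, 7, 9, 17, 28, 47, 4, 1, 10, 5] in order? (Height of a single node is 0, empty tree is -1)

Insertion order: [41, 7, 9, 17, 28, 47, 4, 1, 10, 5]
Tree (level-order array): [41, 7, 47, 4, 9, None, None, 1, 5, None, 17, None, None, None, None, 10, 28]
Compute height bottom-up (empty subtree = -1):
  height(1) = 1 + max(-1, -1) = 0
  height(5) = 1 + max(-1, -1) = 0
  height(4) = 1 + max(0, 0) = 1
  height(10) = 1 + max(-1, -1) = 0
  height(28) = 1 + max(-1, -1) = 0
  height(17) = 1 + max(0, 0) = 1
  height(9) = 1 + max(-1, 1) = 2
  height(7) = 1 + max(1, 2) = 3
  height(47) = 1 + max(-1, -1) = 0
  height(41) = 1 + max(3, 0) = 4
Height = 4


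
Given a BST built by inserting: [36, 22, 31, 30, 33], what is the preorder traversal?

Tree insertion order: [36, 22, 31, 30, 33]
Tree (level-order array): [36, 22, None, None, 31, 30, 33]
Preorder traversal: [36, 22, 31, 30, 33]


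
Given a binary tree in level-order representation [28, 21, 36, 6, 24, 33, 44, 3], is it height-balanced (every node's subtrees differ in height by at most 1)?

Tree (level-order array): [28, 21, 36, 6, 24, 33, 44, 3]
Definition: a tree is height-balanced if, at every node, |h(left) - h(right)| <= 1 (empty subtree has height -1).
Bottom-up per-node check:
  node 3: h_left=-1, h_right=-1, diff=0 [OK], height=0
  node 6: h_left=0, h_right=-1, diff=1 [OK], height=1
  node 24: h_left=-1, h_right=-1, diff=0 [OK], height=0
  node 21: h_left=1, h_right=0, diff=1 [OK], height=2
  node 33: h_left=-1, h_right=-1, diff=0 [OK], height=0
  node 44: h_left=-1, h_right=-1, diff=0 [OK], height=0
  node 36: h_left=0, h_right=0, diff=0 [OK], height=1
  node 28: h_left=2, h_right=1, diff=1 [OK], height=3
All nodes satisfy the balance condition.
Result: Balanced


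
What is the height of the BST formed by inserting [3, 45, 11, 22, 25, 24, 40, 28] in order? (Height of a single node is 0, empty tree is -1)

Insertion order: [3, 45, 11, 22, 25, 24, 40, 28]
Tree (level-order array): [3, None, 45, 11, None, None, 22, None, 25, 24, 40, None, None, 28]
Compute height bottom-up (empty subtree = -1):
  height(24) = 1 + max(-1, -1) = 0
  height(28) = 1 + max(-1, -1) = 0
  height(40) = 1 + max(0, -1) = 1
  height(25) = 1 + max(0, 1) = 2
  height(22) = 1 + max(-1, 2) = 3
  height(11) = 1 + max(-1, 3) = 4
  height(45) = 1 + max(4, -1) = 5
  height(3) = 1 + max(-1, 5) = 6
Height = 6


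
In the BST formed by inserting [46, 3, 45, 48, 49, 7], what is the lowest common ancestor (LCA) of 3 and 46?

Tree insertion order: [46, 3, 45, 48, 49, 7]
Tree (level-order array): [46, 3, 48, None, 45, None, 49, 7]
In a BST, the LCA of p=3, q=46 is the first node v on the
root-to-leaf path with p <= v <= q (go left if both < v, right if both > v).
Walk from root:
  at 46: 3 <= 46 <= 46, this is the LCA
LCA = 46


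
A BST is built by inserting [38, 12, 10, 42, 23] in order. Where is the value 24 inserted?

Starting tree (level order): [38, 12, 42, 10, 23]
Insertion path: 38 -> 12 -> 23
Result: insert 24 as right child of 23
Final tree (level order): [38, 12, 42, 10, 23, None, None, None, None, None, 24]


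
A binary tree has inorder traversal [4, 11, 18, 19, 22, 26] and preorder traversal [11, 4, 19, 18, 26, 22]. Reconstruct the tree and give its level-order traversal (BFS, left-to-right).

Inorder:  [4, 11, 18, 19, 22, 26]
Preorder: [11, 4, 19, 18, 26, 22]
Algorithm: preorder visits root first, so consume preorder in order;
for each root, split the current inorder slice at that value into
left-subtree inorder and right-subtree inorder, then recurse.
Recursive splits:
  root=11; inorder splits into left=[4], right=[18, 19, 22, 26]
  root=4; inorder splits into left=[], right=[]
  root=19; inorder splits into left=[18], right=[22, 26]
  root=18; inorder splits into left=[], right=[]
  root=26; inorder splits into left=[22], right=[]
  root=22; inorder splits into left=[], right=[]
Reconstructed level-order: [11, 4, 19, 18, 26, 22]


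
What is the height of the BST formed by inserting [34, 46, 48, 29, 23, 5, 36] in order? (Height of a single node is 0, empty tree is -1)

Insertion order: [34, 46, 48, 29, 23, 5, 36]
Tree (level-order array): [34, 29, 46, 23, None, 36, 48, 5]
Compute height bottom-up (empty subtree = -1):
  height(5) = 1 + max(-1, -1) = 0
  height(23) = 1 + max(0, -1) = 1
  height(29) = 1 + max(1, -1) = 2
  height(36) = 1 + max(-1, -1) = 0
  height(48) = 1 + max(-1, -1) = 0
  height(46) = 1 + max(0, 0) = 1
  height(34) = 1 + max(2, 1) = 3
Height = 3


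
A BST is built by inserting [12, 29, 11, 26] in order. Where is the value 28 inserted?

Starting tree (level order): [12, 11, 29, None, None, 26]
Insertion path: 12 -> 29 -> 26
Result: insert 28 as right child of 26
Final tree (level order): [12, 11, 29, None, None, 26, None, None, 28]


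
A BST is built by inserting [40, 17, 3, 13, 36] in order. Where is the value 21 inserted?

Starting tree (level order): [40, 17, None, 3, 36, None, 13]
Insertion path: 40 -> 17 -> 36
Result: insert 21 as left child of 36
Final tree (level order): [40, 17, None, 3, 36, None, 13, 21]


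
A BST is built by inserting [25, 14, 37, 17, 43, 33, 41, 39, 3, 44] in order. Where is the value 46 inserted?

Starting tree (level order): [25, 14, 37, 3, 17, 33, 43, None, None, None, None, None, None, 41, 44, 39]
Insertion path: 25 -> 37 -> 43 -> 44
Result: insert 46 as right child of 44
Final tree (level order): [25, 14, 37, 3, 17, 33, 43, None, None, None, None, None, None, 41, 44, 39, None, None, 46]


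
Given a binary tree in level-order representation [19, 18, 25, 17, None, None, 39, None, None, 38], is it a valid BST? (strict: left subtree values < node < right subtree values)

Level-order array: [19, 18, 25, 17, None, None, 39, None, None, 38]
Validate using subtree bounds (lo, hi): at each node, require lo < value < hi,
then recurse left with hi=value and right with lo=value.
Preorder trace (stopping at first violation):
  at node 19 with bounds (-inf, +inf): OK
  at node 18 with bounds (-inf, 19): OK
  at node 17 with bounds (-inf, 18): OK
  at node 25 with bounds (19, +inf): OK
  at node 39 with bounds (25, +inf): OK
  at node 38 with bounds (25, 39): OK
No violation found at any node.
Result: Valid BST


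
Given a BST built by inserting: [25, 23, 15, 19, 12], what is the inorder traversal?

Tree insertion order: [25, 23, 15, 19, 12]
Tree (level-order array): [25, 23, None, 15, None, 12, 19]
Inorder traversal: [12, 15, 19, 23, 25]


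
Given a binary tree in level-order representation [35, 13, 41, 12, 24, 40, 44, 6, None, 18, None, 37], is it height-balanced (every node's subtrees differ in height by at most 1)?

Tree (level-order array): [35, 13, 41, 12, 24, 40, 44, 6, None, 18, None, 37]
Definition: a tree is height-balanced if, at every node, |h(left) - h(right)| <= 1 (empty subtree has height -1).
Bottom-up per-node check:
  node 6: h_left=-1, h_right=-1, diff=0 [OK], height=0
  node 12: h_left=0, h_right=-1, diff=1 [OK], height=1
  node 18: h_left=-1, h_right=-1, diff=0 [OK], height=0
  node 24: h_left=0, h_right=-1, diff=1 [OK], height=1
  node 13: h_left=1, h_right=1, diff=0 [OK], height=2
  node 37: h_left=-1, h_right=-1, diff=0 [OK], height=0
  node 40: h_left=0, h_right=-1, diff=1 [OK], height=1
  node 44: h_left=-1, h_right=-1, diff=0 [OK], height=0
  node 41: h_left=1, h_right=0, diff=1 [OK], height=2
  node 35: h_left=2, h_right=2, diff=0 [OK], height=3
All nodes satisfy the balance condition.
Result: Balanced


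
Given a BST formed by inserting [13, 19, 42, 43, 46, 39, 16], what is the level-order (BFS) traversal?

Tree insertion order: [13, 19, 42, 43, 46, 39, 16]
Tree (level-order array): [13, None, 19, 16, 42, None, None, 39, 43, None, None, None, 46]
BFS from the root, enqueuing left then right child of each popped node:
  queue [13] -> pop 13, enqueue [19], visited so far: [13]
  queue [19] -> pop 19, enqueue [16, 42], visited so far: [13, 19]
  queue [16, 42] -> pop 16, enqueue [none], visited so far: [13, 19, 16]
  queue [42] -> pop 42, enqueue [39, 43], visited so far: [13, 19, 16, 42]
  queue [39, 43] -> pop 39, enqueue [none], visited so far: [13, 19, 16, 42, 39]
  queue [43] -> pop 43, enqueue [46], visited so far: [13, 19, 16, 42, 39, 43]
  queue [46] -> pop 46, enqueue [none], visited so far: [13, 19, 16, 42, 39, 43, 46]
Result: [13, 19, 16, 42, 39, 43, 46]


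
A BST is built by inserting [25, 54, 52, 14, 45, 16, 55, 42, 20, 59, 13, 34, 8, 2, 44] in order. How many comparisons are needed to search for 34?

Search path for 34: 25 -> 54 -> 52 -> 45 -> 42 -> 34
Found: True
Comparisons: 6


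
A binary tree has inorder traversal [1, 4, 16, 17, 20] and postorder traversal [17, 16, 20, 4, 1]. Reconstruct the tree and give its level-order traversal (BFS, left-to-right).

Inorder:   [1, 4, 16, 17, 20]
Postorder: [17, 16, 20, 4, 1]
Algorithm: postorder visits root last, so walk postorder right-to-left;
each value is the root of the current inorder slice — split it at that
value, recurse on the right subtree first, then the left.
Recursive splits:
  root=1; inorder splits into left=[], right=[4, 16, 17, 20]
  root=4; inorder splits into left=[], right=[16, 17, 20]
  root=20; inorder splits into left=[16, 17], right=[]
  root=16; inorder splits into left=[], right=[17]
  root=17; inorder splits into left=[], right=[]
Reconstructed level-order: [1, 4, 20, 16, 17]


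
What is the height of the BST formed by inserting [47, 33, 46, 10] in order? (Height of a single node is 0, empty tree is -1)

Insertion order: [47, 33, 46, 10]
Tree (level-order array): [47, 33, None, 10, 46]
Compute height bottom-up (empty subtree = -1):
  height(10) = 1 + max(-1, -1) = 0
  height(46) = 1 + max(-1, -1) = 0
  height(33) = 1 + max(0, 0) = 1
  height(47) = 1 + max(1, -1) = 2
Height = 2


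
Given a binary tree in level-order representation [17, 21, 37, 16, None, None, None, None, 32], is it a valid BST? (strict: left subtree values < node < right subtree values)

Level-order array: [17, 21, 37, 16, None, None, None, None, 32]
Validate using subtree bounds (lo, hi): at each node, require lo < value < hi,
then recurse left with hi=value and right with lo=value.
Preorder trace (stopping at first violation):
  at node 17 with bounds (-inf, +inf): OK
  at node 21 with bounds (-inf, 17): VIOLATION
Node 21 violates its bound: not (-inf < 21 < 17).
Result: Not a valid BST


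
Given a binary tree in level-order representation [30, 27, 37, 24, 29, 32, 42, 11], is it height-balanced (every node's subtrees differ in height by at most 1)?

Tree (level-order array): [30, 27, 37, 24, 29, 32, 42, 11]
Definition: a tree is height-balanced if, at every node, |h(left) - h(right)| <= 1 (empty subtree has height -1).
Bottom-up per-node check:
  node 11: h_left=-1, h_right=-1, diff=0 [OK], height=0
  node 24: h_left=0, h_right=-1, diff=1 [OK], height=1
  node 29: h_left=-1, h_right=-1, diff=0 [OK], height=0
  node 27: h_left=1, h_right=0, diff=1 [OK], height=2
  node 32: h_left=-1, h_right=-1, diff=0 [OK], height=0
  node 42: h_left=-1, h_right=-1, diff=0 [OK], height=0
  node 37: h_left=0, h_right=0, diff=0 [OK], height=1
  node 30: h_left=2, h_right=1, diff=1 [OK], height=3
All nodes satisfy the balance condition.
Result: Balanced


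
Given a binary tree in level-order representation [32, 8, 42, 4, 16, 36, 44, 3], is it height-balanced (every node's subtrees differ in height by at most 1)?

Tree (level-order array): [32, 8, 42, 4, 16, 36, 44, 3]
Definition: a tree is height-balanced if, at every node, |h(left) - h(right)| <= 1 (empty subtree has height -1).
Bottom-up per-node check:
  node 3: h_left=-1, h_right=-1, diff=0 [OK], height=0
  node 4: h_left=0, h_right=-1, diff=1 [OK], height=1
  node 16: h_left=-1, h_right=-1, diff=0 [OK], height=0
  node 8: h_left=1, h_right=0, diff=1 [OK], height=2
  node 36: h_left=-1, h_right=-1, diff=0 [OK], height=0
  node 44: h_left=-1, h_right=-1, diff=0 [OK], height=0
  node 42: h_left=0, h_right=0, diff=0 [OK], height=1
  node 32: h_left=2, h_right=1, diff=1 [OK], height=3
All nodes satisfy the balance condition.
Result: Balanced


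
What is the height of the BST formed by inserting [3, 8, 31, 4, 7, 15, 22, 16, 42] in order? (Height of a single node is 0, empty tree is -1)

Insertion order: [3, 8, 31, 4, 7, 15, 22, 16, 42]
Tree (level-order array): [3, None, 8, 4, 31, None, 7, 15, 42, None, None, None, 22, None, None, 16]
Compute height bottom-up (empty subtree = -1):
  height(7) = 1 + max(-1, -1) = 0
  height(4) = 1 + max(-1, 0) = 1
  height(16) = 1 + max(-1, -1) = 0
  height(22) = 1 + max(0, -1) = 1
  height(15) = 1 + max(-1, 1) = 2
  height(42) = 1 + max(-1, -1) = 0
  height(31) = 1 + max(2, 0) = 3
  height(8) = 1 + max(1, 3) = 4
  height(3) = 1 + max(-1, 4) = 5
Height = 5


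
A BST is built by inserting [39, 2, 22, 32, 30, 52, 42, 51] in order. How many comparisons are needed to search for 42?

Search path for 42: 39 -> 52 -> 42
Found: True
Comparisons: 3


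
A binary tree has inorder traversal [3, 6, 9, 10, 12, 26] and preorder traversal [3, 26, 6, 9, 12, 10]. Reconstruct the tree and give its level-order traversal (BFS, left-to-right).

Inorder:  [3, 6, 9, 10, 12, 26]
Preorder: [3, 26, 6, 9, 12, 10]
Algorithm: preorder visits root first, so consume preorder in order;
for each root, split the current inorder slice at that value into
left-subtree inorder and right-subtree inorder, then recurse.
Recursive splits:
  root=3; inorder splits into left=[], right=[6, 9, 10, 12, 26]
  root=26; inorder splits into left=[6, 9, 10, 12], right=[]
  root=6; inorder splits into left=[], right=[9, 10, 12]
  root=9; inorder splits into left=[], right=[10, 12]
  root=12; inorder splits into left=[10], right=[]
  root=10; inorder splits into left=[], right=[]
Reconstructed level-order: [3, 26, 6, 9, 12, 10]


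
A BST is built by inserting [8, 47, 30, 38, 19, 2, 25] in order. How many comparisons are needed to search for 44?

Search path for 44: 8 -> 47 -> 30 -> 38
Found: False
Comparisons: 4


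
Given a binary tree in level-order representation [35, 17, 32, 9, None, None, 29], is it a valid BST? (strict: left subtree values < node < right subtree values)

Level-order array: [35, 17, 32, 9, None, None, 29]
Validate using subtree bounds (lo, hi): at each node, require lo < value < hi,
then recurse left with hi=value and right with lo=value.
Preorder trace (stopping at first violation):
  at node 35 with bounds (-inf, +inf): OK
  at node 17 with bounds (-inf, 35): OK
  at node 9 with bounds (-inf, 17): OK
  at node 32 with bounds (35, +inf): VIOLATION
Node 32 violates its bound: not (35 < 32 < +inf).
Result: Not a valid BST


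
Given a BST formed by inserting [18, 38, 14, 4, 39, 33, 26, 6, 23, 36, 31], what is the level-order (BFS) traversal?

Tree insertion order: [18, 38, 14, 4, 39, 33, 26, 6, 23, 36, 31]
Tree (level-order array): [18, 14, 38, 4, None, 33, 39, None, 6, 26, 36, None, None, None, None, 23, 31]
BFS from the root, enqueuing left then right child of each popped node:
  queue [18] -> pop 18, enqueue [14, 38], visited so far: [18]
  queue [14, 38] -> pop 14, enqueue [4], visited so far: [18, 14]
  queue [38, 4] -> pop 38, enqueue [33, 39], visited so far: [18, 14, 38]
  queue [4, 33, 39] -> pop 4, enqueue [6], visited so far: [18, 14, 38, 4]
  queue [33, 39, 6] -> pop 33, enqueue [26, 36], visited so far: [18, 14, 38, 4, 33]
  queue [39, 6, 26, 36] -> pop 39, enqueue [none], visited so far: [18, 14, 38, 4, 33, 39]
  queue [6, 26, 36] -> pop 6, enqueue [none], visited so far: [18, 14, 38, 4, 33, 39, 6]
  queue [26, 36] -> pop 26, enqueue [23, 31], visited so far: [18, 14, 38, 4, 33, 39, 6, 26]
  queue [36, 23, 31] -> pop 36, enqueue [none], visited so far: [18, 14, 38, 4, 33, 39, 6, 26, 36]
  queue [23, 31] -> pop 23, enqueue [none], visited so far: [18, 14, 38, 4, 33, 39, 6, 26, 36, 23]
  queue [31] -> pop 31, enqueue [none], visited so far: [18, 14, 38, 4, 33, 39, 6, 26, 36, 23, 31]
Result: [18, 14, 38, 4, 33, 39, 6, 26, 36, 23, 31]


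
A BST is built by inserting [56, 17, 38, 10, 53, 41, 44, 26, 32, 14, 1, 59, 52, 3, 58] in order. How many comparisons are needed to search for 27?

Search path for 27: 56 -> 17 -> 38 -> 26 -> 32
Found: False
Comparisons: 5


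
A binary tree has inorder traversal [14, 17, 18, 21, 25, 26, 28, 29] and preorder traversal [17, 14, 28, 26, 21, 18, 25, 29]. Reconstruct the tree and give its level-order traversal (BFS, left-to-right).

Inorder:  [14, 17, 18, 21, 25, 26, 28, 29]
Preorder: [17, 14, 28, 26, 21, 18, 25, 29]
Algorithm: preorder visits root first, so consume preorder in order;
for each root, split the current inorder slice at that value into
left-subtree inorder and right-subtree inorder, then recurse.
Recursive splits:
  root=17; inorder splits into left=[14], right=[18, 21, 25, 26, 28, 29]
  root=14; inorder splits into left=[], right=[]
  root=28; inorder splits into left=[18, 21, 25, 26], right=[29]
  root=26; inorder splits into left=[18, 21, 25], right=[]
  root=21; inorder splits into left=[18], right=[25]
  root=18; inorder splits into left=[], right=[]
  root=25; inorder splits into left=[], right=[]
  root=29; inorder splits into left=[], right=[]
Reconstructed level-order: [17, 14, 28, 26, 29, 21, 18, 25]


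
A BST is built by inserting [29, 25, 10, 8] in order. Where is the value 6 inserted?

Starting tree (level order): [29, 25, None, 10, None, 8]
Insertion path: 29 -> 25 -> 10 -> 8
Result: insert 6 as left child of 8
Final tree (level order): [29, 25, None, 10, None, 8, None, 6]


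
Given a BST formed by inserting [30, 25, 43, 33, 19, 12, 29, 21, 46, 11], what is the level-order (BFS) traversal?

Tree insertion order: [30, 25, 43, 33, 19, 12, 29, 21, 46, 11]
Tree (level-order array): [30, 25, 43, 19, 29, 33, 46, 12, 21, None, None, None, None, None, None, 11]
BFS from the root, enqueuing left then right child of each popped node:
  queue [30] -> pop 30, enqueue [25, 43], visited so far: [30]
  queue [25, 43] -> pop 25, enqueue [19, 29], visited so far: [30, 25]
  queue [43, 19, 29] -> pop 43, enqueue [33, 46], visited so far: [30, 25, 43]
  queue [19, 29, 33, 46] -> pop 19, enqueue [12, 21], visited so far: [30, 25, 43, 19]
  queue [29, 33, 46, 12, 21] -> pop 29, enqueue [none], visited so far: [30, 25, 43, 19, 29]
  queue [33, 46, 12, 21] -> pop 33, enqueue [none], visited so far: [30, 25, 43, 19, 29, 33]
  queue [46, 12, 21] -> pop 46, enqueue [none], visited so far: [30, 25, 43, 19, 29, 33, 46]
  queue [12, 21] -> pop 12, enqueue [11], visited so far: [30, 25, 43, 19, 29, 33, 46, 12]
  queue [21, 11] -> pop 21, enqueue [none], visited so far: [30, 25, 43, 19, 29, 33, 46, 12, 21]
  queue [11] -> pop 11, enqueue [none], visited so far: [30, 25, 43, 19, 29, 33, 46, 12, 21, 11]
Result: [30, 25, 43, 19, 29, 33, 46, 12, 21, 11]


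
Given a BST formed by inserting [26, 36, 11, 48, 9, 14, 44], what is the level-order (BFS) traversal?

Tree insertion order: [26, 36, 11, 48, 9, 14, 44]
Tree (level-order array): [26, 11, 36, 9, 14, None, 48, None, None, None, None, 44]
BFS from the root, enqueuing left then right child of each popped node:
  queue [26] -> pop 26, enqueue [11, 36], visited so far: [26]
  queue [11, 36] -> pop 11, enqueue [9, 14], visited so far: [26, 11]
  queue [36, 9, 14] -> pop 36, enqueue [48], visited so far: [26, 11, 36]
  queue [9, 14, 48] -> pop 9, enqueue [none], visited so far: [26, 11, 36, 9]
  queue [14, 48] -> pop 14, enqueue [none], visited so far: [26, 11, 36, 9, 14]
  queue [48] -> pop 48, enqueue [44], visited so far: [26, 11, 36, 9, 14, 48]
  queue [44] -> pop 44, enqueue [none], visited so far: [26, 11, 36, 9, 14, 48, 44]
Result: [26, 11, 36, 9, 14, 48, 44]


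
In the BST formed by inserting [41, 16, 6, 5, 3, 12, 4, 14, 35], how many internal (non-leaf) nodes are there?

Tree built from: [41, 16, 6, 5, 3, 12, 4, 14, 35]
Tree (level-order array): [41, 16, None, 6, 35, 5, 12, None, None, 3, None, None, 14, None, 4]
Rule: An internal node has at least one child.
Per-node child counts:
  node 41: 1 child(ren)
  node 16: 2 child(ren)
  node 6: 2 child(ren)
  node 5: 1 child(ren)
  node 3: 1 child(ren)
  node 4: 0 child(ren)
  node 12: 1 child(ren)
  node 14: 0 child(ren)
  node 35: 0 child(ren)
Matching nodes: [41, 16, 6, 5, 3, 12]
Count of internal (non-leaf) nodes: 6


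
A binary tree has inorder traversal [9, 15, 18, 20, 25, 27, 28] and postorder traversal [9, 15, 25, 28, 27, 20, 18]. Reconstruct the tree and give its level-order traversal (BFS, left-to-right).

Inorder:   [9, 15, 18, 20, 25, 27, 28]
Postorder: [9, 15, 25, 28, 27, 20, 18]
Algorithm: postorder visits root last, so walk postorder right-to-left;
each value is the root of the current inorder slice — split it at that
value, recurse on the right subtree first, then the left.
Recursive splits:
  root=18; inorder splits into left=[9, 15], right=[20, 25, 27, 28]
  root=20; inorder splits into left=[], right=[25, 27, 28]
  root=27; inorder splits into left=[25], right=[28]
  root=28; inorder splits into left=[], right=[]
  root=25; inorder splits into left=[], right=[]
  root=15; inorder splits into left=[9], right=[]
  root=9; inorder splits into left=[], right=[]
Reconstructed level-order: [18, 15, 20, 9, 27, 25, 28]


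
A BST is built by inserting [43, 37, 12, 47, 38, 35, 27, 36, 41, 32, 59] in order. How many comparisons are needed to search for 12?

Search path for 12: 43 -> 37 -> 12
Found: True
Comparisons: 3


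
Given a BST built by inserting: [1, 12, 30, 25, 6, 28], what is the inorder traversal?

Tree insertion order: [1, 12, 30, 25, 6, 28]
Tree (level-order array): [1, None, 12, 6, 30, None, None, 25, None, None, 28]
Inorder traversal: [1, 6, 12, 25, 28, 30]


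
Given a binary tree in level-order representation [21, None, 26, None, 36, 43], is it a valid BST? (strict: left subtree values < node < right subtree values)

Level-order array: [21, None, 26, None, 36, 43]
Validate using subtree bounds (lo, hi): at each node, require lo < value < hi,
then recurse left with hi=value and right with lo=value.
Preorder trace (stopping at first violation):
  at node 21 with bounds (-inf, +inf): OK
  at node 26 with bounds (21, +inf): OK
  at node 36 with bounds (26, +inf): OK
  at node 43 with bounds (26, 36): VIOLATION
Node 43 violates its bound: not (26 < 43 < 36).
Result: Not a valid BST


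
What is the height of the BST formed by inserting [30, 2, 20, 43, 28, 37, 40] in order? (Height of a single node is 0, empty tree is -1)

Insertion order: [30, 2, 20, 43, 28, 37, 40]
Tree (level-order array): [30, 2, 43, None, 20, 37, None, None, 28, None, 40]
Compute height bottom-up (empty subtree = -1):
  height(28) = 1 + max(-1, -1) = 0
  height(20) = 1 + max(-1, 0) = 1
  height(2) = 1 + max(-1, 1) = 2
  height(40) = 1 + max(-1, -1) = 0
  height(37) = 1 + max(-1, 0) = 1
  height(43) = 1 + max(1, -1) = 2
  height(30) = 1 + max(2, 2) = 3
Height = 3


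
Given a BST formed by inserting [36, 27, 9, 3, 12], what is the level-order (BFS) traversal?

Tree insertion order: [36, 27, 9, 3, 12]
Tree (level-order array): [36, 27, None, 9, None, 3, 12]
BFS from the root, enqueuing left then right child of each popped node:
  queue [36] -> pop 36, enqueue [27], visited so far: [36]
  queue [27] -> pop 27, enqueue [9], visited so far: [36, 27]
  queue [9] -> pop 9, enqueue [3, 12], visited so far: [36, 27, 9]
  queue [3, 12] -> pop 3, enqueue [none], visited so far: [36, 27, 9, 3]
  queue [12] -> pop 12, enqueue [none], visited so far: [36, 27, 9, 3, 12]
Result: [36, 27, 9, 3, 12]


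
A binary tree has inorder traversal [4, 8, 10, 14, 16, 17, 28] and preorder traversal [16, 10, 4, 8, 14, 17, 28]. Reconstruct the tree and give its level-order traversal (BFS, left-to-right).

Inorder:  [4, 8, 10, 14, 16, 17, 28]
Preorder: [16, 10, 4, 8, 14, 17, 28]
Algorithm: preorder visits root first, so consume preorder in order;
for each root, split the current inorder slice at that value into
left-subtree inorder and right-subtree inorder, then recurse.
Recursive splits:
  root=16; inorder splits into left=[4, 8, 10, 14], right=[17, 28]
  root=10; inorder splits into left=[4, 8], right=[14]
  root=4; inorder splits into left=[], right=[8]
  root=8; inorder splits into left=[], right=[]
  root=14; inorder splits into left=[], right=[]
  root=17; inorder splits into left=[], right=[28]
  root=28; inorder splits into left=[], right=[]
Reconstructed level-order: [16, 10, 17, 4, 14, 28, 8]


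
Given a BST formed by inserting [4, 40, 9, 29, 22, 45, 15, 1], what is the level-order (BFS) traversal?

Tree insertion order: [4, 40, 9, 29, 22, 45, 15, 1]
Tree (level-order array): [4, 1, 40, None, None, 9, 45, None, 29, None, None, 22, None, 15]
BFS from the root, enqueuing left then right child of each popped node:
  queue [4] -> pop 4, enqueue [1, 40], visited so far: [4]
  queue [1, 40] -> pop 1, enqueue [none], visited so far: [4, 1]
  queue [40] -> pop 40, enqueue [9, 45], visited so far: [4, 1, 40]
  queue [9, 45] -> pop 9, enqueue [29], visited so far: [4, 1, 40, 9]
  queue [45, 29] -> pop 45, enqueue [none], visited so far: [4, 1, 40, 9, 45]
  queue [29] -> pop 29, enqueue [22], visited so far: [4, 1, 40, 9, 45, 29]
  queue [22] -> pop 22, enqueue [15], visited so far: [4, 1, 40, 9, 45, 29, 22]
  queue [15] -> pop 15, enqueue [none], visited so far: [4, 1, 40, 9, 45, 29, 22, 15]
Result: [4, 1, 40, 9, 45, 29, 22, 15]


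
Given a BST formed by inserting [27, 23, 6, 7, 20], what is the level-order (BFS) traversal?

Tree insertion order: [27, 23, 6, 7, 20]
Tree (level-order array): [27, 23, None, 6, None, None, 7, None, 20]
BFS from the root, enqueuing left then right child of each popped node:
  queue [27] -> pop 27, enqueue [23], visited so far: [27]
  queue [23] -> pop 23, enqueue [6], visited so far: [27, 23]
  queue [6] -> pop 6, enqueue [7], visited so far: [27, 23, 6]
  queue [7] -> pop 7, enqueue [20], visited so far: [27, 23, 6, 7]
  queue [20] -> pop 20, enqueue [none], visited so far: [27, 23, 6, 7, 20]
Result: [27, 23, 6, 7, 20]


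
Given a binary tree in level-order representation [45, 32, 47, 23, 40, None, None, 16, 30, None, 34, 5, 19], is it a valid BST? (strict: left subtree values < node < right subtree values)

Level-order array: [45, 32, 47, 23, 40, None, None, 16, 30, None, 34, 5, 19]
Validate using subtree bounds (lo, hi): at each node, require lo < value < hi,
then recurse left with hi=value and right with lo=value.
Preorder trace (stopping at first violation):
  at node 45 with bounds (-inf, +inf): OK
  at node 32 with bounds (-inf, 45): OK
  at node 23 with bounds (-inf, 32): OK
  at node 16 with bounds (-inf, 23): OK
  at node 5 with bounds (-inf, 16): OK
  at node 19 with bounds (16, 23): OK
  at node 30 with bounds (23, 32): OK
  at node 40 with bounds (32, 45): OK
  at node 34 with bounds (40, 45): VIOLATION
Node 34 violates its bound: not (40 < 34 < 45).
Result: Not a valid BST


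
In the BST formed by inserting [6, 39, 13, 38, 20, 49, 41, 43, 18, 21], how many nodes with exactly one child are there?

Tree built from: [6, 39, 13, 38, 20, 49, 41, 43, 18, 21]
Tree (level-order array): [6, None, 39, 13, 49, None, 38, 41, None, 20, None, None, 43, 18, 21]
Rule: These are nodes with exactly 1 non-null child.
Per-node child counts:
  node 6: 1 child(ren)
  node 39: 2 child(ren)
  node 13: 1 child(ren)
  node 38: 1 child(ren)
  node 20: 2 child(ren)
  node 18: 0 child(ren)
  node 21: 0 child(ren)
  node 49: 1 child(ren)
  node 41: 1 child(ren)
  node 43: 0 child(ren)
Matching nodes: [6, 13, 38, 49, 41]
Count of nodes with exactly one child: 5


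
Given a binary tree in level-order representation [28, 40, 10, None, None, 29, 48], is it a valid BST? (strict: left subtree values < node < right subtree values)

Level-order array: [28, 40, 10, None, None, 29, 48]
Validate using subtree bounds (lo, hi): at each node, require lo < value < hi,
then recurse left with hi=value and right with lo=value.
Preorder trace (stopping at first violation):
  at node 28 with bounds (-inf, +inf): OK
  at node 40 with bounds (-inf, 28): VIOLATION
Node 40 violates its bound: not (-inf < 40 < 28).
Result: Not a valid BST


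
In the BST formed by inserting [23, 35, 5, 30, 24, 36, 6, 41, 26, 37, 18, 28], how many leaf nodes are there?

Tree built from: [23, 35, 5, 30, 24, 36, 6, 41, 26, 37, 18, 28]
Tree (level-order array): [23, 5, 35, None, 6, 30, 36, None, 18, 24, None, None, 41, None, None, None, 26, 37, None, None, 28]
Rule: A leaf has 0 children.
Per-node child counts:
  node 23: 2 child(ren)
  node 5: 1 child(ren)
  node 6: 1 child(ren)
  node 18: 0 child(ren)
  node 35: 2 child(ren)
  node 30: 1 child(ren)
  node 24: 1 child(ren)
  node 26: 1 child(ren)
  node 28: 0 child(ren)
  node 36: 1 child(ren)
  node 41: 1 child(ren)
  node 37: 0 child(ren)
Matching nodes: [18, 28, 37]
Count of leaf nodes: 3


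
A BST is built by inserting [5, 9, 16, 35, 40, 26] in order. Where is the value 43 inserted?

Starting tree (level order): [5, None, 9, None, 16, None, 35, 26, 40]
Insertion path: 5 -> 9 -> 16 -> 35 -> 40
Result: insert 43 as right child of 40
Final tree (level order): [5, None, 9, None, 16, None, 35, 26, 40, None, None, None, 43]


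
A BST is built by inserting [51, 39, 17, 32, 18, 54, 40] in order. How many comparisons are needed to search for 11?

Search path for 11: 51 -> 39 -> 17
Found: False
Comparisons: 3


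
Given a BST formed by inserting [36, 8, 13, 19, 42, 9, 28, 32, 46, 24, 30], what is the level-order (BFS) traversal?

Tree insertion order: [36, 8, 13, 19, 42, 9, 28, 32, 46, 24, 30]
Tree (level-order array): [36, 8, 42, None, 13, None, 46, 9, 19, None, None, None, None, None, 28, 24, 32, None, None, 30]
BFS from the root, enqueuing left then right child of each popped node:
  queue [36] -> pop 36, enqueue [8, 42], visited so far: [36]
  queue [8, 42] -> pop 8, enqueue [13], visited so far: [36, 8]
  queue [42, 13] -> pop 42, enqueue [46], visited so far: [36, 8, 42]
  queue [13, 46] -> pop 13, enqueue [9, 19], visited so far: [36, 8, 42, 13]
  queue [46, 9, 19] -> pop 46, enqueue [none], visited so far: [36, 8, 42, 13, 46]
  queue [9, 19] -> pop 9, enqueue [none], visited so far: [36, 8, 42, 13, 46, 9]
  queue [19] -> pop 19, enqueue [28], visited so far: [36, 8, 42, 13, 46, 9, 19]
  queue [28] -> pop 28, enqueue [24, 32], visited so far: [36, 8, 42, 13, 46, 9, 19, 28]
  queue [24, 32] -> pop 24, enqueue [none], visited so far: [36, 8, 42, 13, 46, 9, 19, 28, 24]
  queue [32] -> pop 32, enqueue [30], visited so far: [36, 8, 42, 13, 46, 9, 19, 28, 24, 32]
  queue [30] -> pop 30, enqueue [none], visited so far: [36, 8, 42, 13, 46, 9, 19, 28, 24, 32, 30]
Result: [36, 8, 42, 13, 46, 9, 19, 28, 24, 32, 30]


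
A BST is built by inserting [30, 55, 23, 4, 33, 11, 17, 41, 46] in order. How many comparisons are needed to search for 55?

Search path for 55: 30 -> 55
Found: True
Comparisons: 2


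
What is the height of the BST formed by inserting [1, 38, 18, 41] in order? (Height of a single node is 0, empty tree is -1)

Insertion order: [1, 38, 18, 41]
Tree (level-order array): [1, None, 38, 18, 41]
Compute height bottom-up (empty subtree = -1):
  height(18) = 1 + max(-1, -1) = 0
  height(41) = 1 + max(-1, -1) = 0
  height(38) = 1 + max(0, 0) = 1
  height(1) = 1 + max(-1, 1) = 2
Height = 2


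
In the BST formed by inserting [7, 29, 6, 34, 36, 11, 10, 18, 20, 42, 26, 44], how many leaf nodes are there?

Tree built from: [7, 29, 6, 34, 36, 11, 10, 18, 20, 42, 26, 44]
Tree (level-order array): [7, 6, 29, None, None, 11, 34, 10, 18, None, 36, None, None, None, 20, None, 42, None, 26, None, 44]
Rule: A leaf has 0 children.
Per-node child counts:
  node 7: 2 child(ren)
  node 6: 0 child(ren)
  node 29: 2 child(ren)
  node 11: 2 child(ren)
  node 10: 0 child(ren)
  node 18: 1 child(ren)
  node 20: 1 child(ren)
  node 26: 0 child(ren)
  node 34: 1 child(ren)
  node 36: 1 child(ren)
  node 42: 1 child(ren)
  node 44: 0 child(ren)
Matching nodes: [6, 10, 26, 44]
Count of leaf nodes: 4


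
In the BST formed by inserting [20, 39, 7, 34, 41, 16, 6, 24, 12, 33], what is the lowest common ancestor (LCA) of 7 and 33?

Tree insertion order: [20, 39, 7, 34, 41, 16, 6, 24, 12, 33]
Tree (level-order array): [20, 7, 39, 6, 16, 34, 41, None, None, 12, None, 24, None, None, None, None, None, None, 33]
In a BST, the LCA of p=7, q=33 is the first node v on the
root-to-leaf path with p <= v <= q (go left if both < v, right if both > v).
Walk from root:
  at 20: 7 <= 20 <= 33, this is the LCA
LCA = 20


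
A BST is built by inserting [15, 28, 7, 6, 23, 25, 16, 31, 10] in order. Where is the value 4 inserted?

Starting tree (level order): [15, 7, 28, 6, 10, 23, 31, None, None, None, None, 16, 25]
Insertion path: 15 -> 7 -> 6
Result: insert 4 as left child of 6
Final tree (level order): [15, 7, 28, 6, 10, 23, 31, 4, None, None, None, 16, 25]


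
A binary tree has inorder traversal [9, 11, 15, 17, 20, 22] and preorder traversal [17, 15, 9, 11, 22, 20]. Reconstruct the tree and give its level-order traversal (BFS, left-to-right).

Inorder:  [9, 11, 15, 17, 20, 22]
Preorder: [17, 15, 9, 11, 22, 20]
Algorithm: preorder visits root first, so consume preorder in order;
for each root, split the current inorder slice at that value into
left-subtree inorder and right-subtree inorder, then recurse.
Recursive splits:
  root=17; inorder splits into left=[9, 11, 15], right=[20, 22]
  root=15; inorder splits into left=[9, 11], right=[]
  root=9; inorder splits into left=[], right=[11]
  root=11; inorder splits into left=[], right=[]
  root=22; inorder splits into left=[20], right=[]
  root=20; inorder splits into left=[], right=[]
Reconstructed level-order: [17, 15, 22, 9, 20, 11]
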